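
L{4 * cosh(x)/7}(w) 4 * w/(7 * (w^2-1))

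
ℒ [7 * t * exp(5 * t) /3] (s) 7/(3 * (s - 5) ^2) 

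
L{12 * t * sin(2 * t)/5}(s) 48 * s/(5 * (s^2+4)^2)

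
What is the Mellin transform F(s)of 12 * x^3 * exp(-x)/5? 12 * gamma(s + 3)/5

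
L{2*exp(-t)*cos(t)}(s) 2*(s + 1)/((s + 1)^2 + 1)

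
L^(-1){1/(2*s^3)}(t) t^2/4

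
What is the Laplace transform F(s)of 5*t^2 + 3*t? 10/s^3 + 3/s^2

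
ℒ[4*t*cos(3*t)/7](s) 4*(s^2 - 9)/(7*(s^2 + 9)^2)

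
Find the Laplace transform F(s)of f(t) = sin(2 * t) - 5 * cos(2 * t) 2/(s^2 + 4) - 5 * s/(s^2 + 4)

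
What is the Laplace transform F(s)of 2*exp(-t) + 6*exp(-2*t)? 6/(s + 2) + 2/(s + 1)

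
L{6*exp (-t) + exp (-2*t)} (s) 6/ (s + 1) + 1/ (s + 2)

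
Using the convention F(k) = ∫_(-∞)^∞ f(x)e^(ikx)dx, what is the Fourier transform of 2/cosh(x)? 2 * pi/cosh(pi * k/2)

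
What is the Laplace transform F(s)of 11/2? 11/(2 * s)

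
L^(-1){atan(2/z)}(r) sin(2 * r)/r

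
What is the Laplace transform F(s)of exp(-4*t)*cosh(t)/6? (s + 4)/(6*((s + 4)^2 - 1))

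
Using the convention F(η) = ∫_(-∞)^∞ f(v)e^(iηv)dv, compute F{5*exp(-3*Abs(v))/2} 15/(η^2 + 9)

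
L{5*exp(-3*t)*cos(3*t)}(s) 5*(s + 3)/((s + 3)^2 + 9)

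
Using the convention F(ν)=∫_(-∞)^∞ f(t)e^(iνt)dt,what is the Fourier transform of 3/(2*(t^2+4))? 3*pi*exp(-2*Abs(ν))/4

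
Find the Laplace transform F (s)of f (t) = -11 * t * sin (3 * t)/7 -66 * s/ (7 * (s^2+9)^2)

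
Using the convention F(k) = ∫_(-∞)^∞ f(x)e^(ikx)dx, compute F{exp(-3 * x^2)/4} sqrt(3) * sqrt(pi) * exp(-k^2/12)/12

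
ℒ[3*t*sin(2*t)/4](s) 3*s/(s^2 + 4)^2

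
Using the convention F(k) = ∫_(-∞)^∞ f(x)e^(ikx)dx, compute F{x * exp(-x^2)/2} I * sqrt(pi) * k * exp(-k^2/4)/4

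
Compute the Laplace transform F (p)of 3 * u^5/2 180/p^6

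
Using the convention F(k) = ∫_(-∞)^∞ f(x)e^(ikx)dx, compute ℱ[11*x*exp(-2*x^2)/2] 11*sqrt(2)*I*sqrt(pi)*k*exp(-k^2/8)/16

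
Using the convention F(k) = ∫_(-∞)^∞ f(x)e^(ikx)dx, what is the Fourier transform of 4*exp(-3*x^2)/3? 4*sqrt(3)*sqrt(pi)*exp(-k^2/12)/9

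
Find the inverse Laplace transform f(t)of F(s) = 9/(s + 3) 9*exp(-3*t)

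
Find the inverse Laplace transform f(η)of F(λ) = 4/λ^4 2 * η^3/3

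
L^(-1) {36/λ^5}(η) 3 * η^4/2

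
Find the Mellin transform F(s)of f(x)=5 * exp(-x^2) 5 * gamma(s/2)/2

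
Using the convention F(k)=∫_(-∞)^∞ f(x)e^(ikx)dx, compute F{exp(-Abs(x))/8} 1/(4*(k^2 + 1))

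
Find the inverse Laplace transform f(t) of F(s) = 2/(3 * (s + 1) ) 2 * exp(-t) /3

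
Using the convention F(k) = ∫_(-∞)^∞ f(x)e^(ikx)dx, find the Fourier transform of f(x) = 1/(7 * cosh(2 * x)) pi/(14 * cosh(pi * k/4))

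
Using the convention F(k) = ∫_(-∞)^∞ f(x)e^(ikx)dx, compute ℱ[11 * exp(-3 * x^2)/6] 11 * sqrt(3) * sqrt(pi) * exp(-k^2/12)/18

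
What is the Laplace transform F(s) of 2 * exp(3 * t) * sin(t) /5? 2/(5 * ((s - 3) ^2 + 1) ) 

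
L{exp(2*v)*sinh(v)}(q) 1/((q - 2)^2 - 1)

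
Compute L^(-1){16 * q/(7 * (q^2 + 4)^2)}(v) 4 * v * sin(2 * v)/7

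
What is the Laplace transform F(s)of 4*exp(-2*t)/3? 4/(3*(s + 2))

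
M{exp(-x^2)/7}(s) gamma(s/2)/14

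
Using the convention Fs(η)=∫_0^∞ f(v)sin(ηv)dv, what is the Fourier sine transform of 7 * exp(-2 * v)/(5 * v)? 7 * atan(η/2)/5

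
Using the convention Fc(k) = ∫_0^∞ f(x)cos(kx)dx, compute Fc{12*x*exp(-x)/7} 12*(1 - k^2)/(7*(k^2 + 1)^2)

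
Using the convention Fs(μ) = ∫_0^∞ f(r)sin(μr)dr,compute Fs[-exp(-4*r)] -μ/(μ^2 + 16)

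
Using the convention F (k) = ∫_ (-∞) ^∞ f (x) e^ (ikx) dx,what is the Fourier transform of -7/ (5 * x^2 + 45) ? -7 * pi * exp (-3 * Abs (k) ) /15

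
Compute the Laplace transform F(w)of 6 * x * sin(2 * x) 24 * w/(w^2 + 4)^2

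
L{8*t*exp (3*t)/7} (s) 8/ (7*(s - 3)^2)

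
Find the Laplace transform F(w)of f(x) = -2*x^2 -4/w^3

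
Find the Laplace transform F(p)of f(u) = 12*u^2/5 24/(5*p^3)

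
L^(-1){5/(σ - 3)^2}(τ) 5*τ*exp(3*τ)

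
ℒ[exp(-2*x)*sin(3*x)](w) 3/((w + 2)^2 + 9)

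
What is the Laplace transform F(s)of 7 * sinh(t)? 7/(s^2 - 1)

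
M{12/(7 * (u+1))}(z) 12 * pi * csc(pi * z)/7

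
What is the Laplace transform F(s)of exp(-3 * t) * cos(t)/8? (s + 3)/(8 * ((s + 3)^2 + 1))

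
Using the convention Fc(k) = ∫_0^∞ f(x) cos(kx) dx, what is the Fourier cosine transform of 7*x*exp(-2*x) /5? 7*(4 - k^2) /(5*(k^2+4) ^2) 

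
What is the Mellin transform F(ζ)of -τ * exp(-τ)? -gamma(ζ + 1)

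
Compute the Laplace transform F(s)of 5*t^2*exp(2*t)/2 5/(s - 2)^3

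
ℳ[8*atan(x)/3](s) -4*pi*sec(pi*s/2)/(3*s)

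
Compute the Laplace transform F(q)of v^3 6/q^4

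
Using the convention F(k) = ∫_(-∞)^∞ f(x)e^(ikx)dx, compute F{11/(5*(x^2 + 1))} 11*pi*exp(-Abs(k))/5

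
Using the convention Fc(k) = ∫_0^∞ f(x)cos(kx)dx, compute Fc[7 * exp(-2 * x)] 14/(k^2+4)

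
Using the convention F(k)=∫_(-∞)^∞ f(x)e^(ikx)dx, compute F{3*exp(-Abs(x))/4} 3/(2*(k^2 + 1))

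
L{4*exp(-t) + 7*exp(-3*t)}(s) 7/(s + 3) + 4/(s + 1)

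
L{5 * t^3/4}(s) 15/(2 * s^4)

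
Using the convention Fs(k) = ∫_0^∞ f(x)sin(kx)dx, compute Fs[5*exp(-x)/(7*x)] 5*atan(k)/7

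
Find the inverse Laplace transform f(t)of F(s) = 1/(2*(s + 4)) exp(-4*t)/2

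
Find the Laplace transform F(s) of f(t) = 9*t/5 9/(5*s^2) 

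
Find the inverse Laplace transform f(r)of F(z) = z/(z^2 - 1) cosh(r)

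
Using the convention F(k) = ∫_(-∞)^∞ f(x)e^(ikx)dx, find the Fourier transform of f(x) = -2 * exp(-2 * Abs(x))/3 -8/(3 * k^2 + 12)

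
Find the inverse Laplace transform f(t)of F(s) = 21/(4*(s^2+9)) 7*sin(3*t)/4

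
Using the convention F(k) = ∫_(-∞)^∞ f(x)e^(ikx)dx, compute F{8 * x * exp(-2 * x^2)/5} sqrt(2) * I * sqrt(pi) * k * exp(-k^2/8)/5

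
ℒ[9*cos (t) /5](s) 9*s/ (5*(s^2 + 1) ) 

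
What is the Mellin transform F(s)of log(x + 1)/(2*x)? -pi*csc(pi*s)/(2*s - 2)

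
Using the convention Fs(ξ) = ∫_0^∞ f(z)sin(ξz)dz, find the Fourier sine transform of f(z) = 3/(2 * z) 3 * pi/4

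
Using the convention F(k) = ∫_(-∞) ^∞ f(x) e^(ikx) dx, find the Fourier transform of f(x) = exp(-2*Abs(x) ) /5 4/(5*(k^2 + 4) ) 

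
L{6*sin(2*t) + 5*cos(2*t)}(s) 12/(s^2 + 4) + 5*s/(s^2 + 4)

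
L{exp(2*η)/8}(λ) 1/(8*(λ - 2))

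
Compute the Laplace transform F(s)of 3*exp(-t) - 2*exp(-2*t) 3/(s+1) - 2/(s+2)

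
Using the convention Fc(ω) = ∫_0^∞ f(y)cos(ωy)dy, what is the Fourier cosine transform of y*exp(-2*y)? (4 - ω^2)/(ω^2 + 4)^2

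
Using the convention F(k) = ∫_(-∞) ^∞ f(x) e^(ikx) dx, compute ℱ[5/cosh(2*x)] 5*pi/(2*cosh(pi*k/4) ) 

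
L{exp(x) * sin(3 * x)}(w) 3/((w - 1)^2 + 9)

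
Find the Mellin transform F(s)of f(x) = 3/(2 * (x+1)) 3 * pi * csc(pi * s)/2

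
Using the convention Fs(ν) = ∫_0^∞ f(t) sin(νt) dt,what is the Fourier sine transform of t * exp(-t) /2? ν/(ν^2 + 1) ^2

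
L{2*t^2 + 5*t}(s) 5/s^2 + 4/s^3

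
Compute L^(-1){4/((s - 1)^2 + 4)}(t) 2 * exp(t) * sin(2 * t)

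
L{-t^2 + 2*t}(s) 2/s^2 - 2/s^3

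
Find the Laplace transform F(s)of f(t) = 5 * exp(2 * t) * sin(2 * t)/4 5/(2 * ((s - 2)^2+4))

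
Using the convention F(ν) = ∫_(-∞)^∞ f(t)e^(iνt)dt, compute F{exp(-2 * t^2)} sqrt(2) * sqrt(pi) * exp(-ν^2/8)/2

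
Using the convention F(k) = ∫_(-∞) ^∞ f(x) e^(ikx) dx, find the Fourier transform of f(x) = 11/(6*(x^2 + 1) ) 11*pi*exp(-Abs(k) ) /6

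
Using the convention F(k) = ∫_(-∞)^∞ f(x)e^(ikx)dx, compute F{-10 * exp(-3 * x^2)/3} -10 * sqrt(3) * sqrt(pi) * exp(-k^2/12)/9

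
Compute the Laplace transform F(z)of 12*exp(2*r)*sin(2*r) 24/((z - 2)^2 + 4)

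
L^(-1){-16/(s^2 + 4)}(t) -8*sin(2*t)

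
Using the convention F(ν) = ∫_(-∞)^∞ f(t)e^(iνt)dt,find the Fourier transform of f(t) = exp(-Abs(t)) 2/(ν^2 + 1)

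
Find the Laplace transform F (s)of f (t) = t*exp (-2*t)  (s + 2)^ (-2)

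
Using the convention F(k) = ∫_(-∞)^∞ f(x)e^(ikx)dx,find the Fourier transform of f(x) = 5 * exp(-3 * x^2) 5 * sqrt(3) * sqrt(pi) * exp(-k^2/12)/3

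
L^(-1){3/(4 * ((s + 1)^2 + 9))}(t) exp(-t) * sin(3 * t)/4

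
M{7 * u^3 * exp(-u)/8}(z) 7 * gamma(z+3)/8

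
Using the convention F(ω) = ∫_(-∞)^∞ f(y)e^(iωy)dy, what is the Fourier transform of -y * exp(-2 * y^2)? -sqrt(2) * I * sqrt(pi) * ω * exp(-ω^2/8)/8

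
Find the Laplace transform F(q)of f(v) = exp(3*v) 1/(q - 3)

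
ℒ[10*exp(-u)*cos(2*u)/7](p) 10*(p + 1)/(7*((p + 1)^2 + 4))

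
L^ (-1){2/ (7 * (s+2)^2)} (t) 2 * t * exp (-2 * t)/7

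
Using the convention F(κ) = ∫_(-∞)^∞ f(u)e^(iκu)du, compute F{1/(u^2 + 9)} pi*exp(-3*Abs(κ))/3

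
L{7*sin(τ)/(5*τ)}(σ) 7*atan(1/σ)/5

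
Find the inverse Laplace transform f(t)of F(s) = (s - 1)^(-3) t^2*exp(t)/2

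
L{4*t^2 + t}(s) 8/s^3 + s^(-2)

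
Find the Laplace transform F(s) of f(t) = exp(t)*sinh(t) 1/(s*(s - 2) ) 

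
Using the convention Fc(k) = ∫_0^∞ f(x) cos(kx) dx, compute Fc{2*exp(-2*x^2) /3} sqrt(2)*sqrt(pi)*exp(-k^2/8) /6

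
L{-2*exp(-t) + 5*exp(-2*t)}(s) 5/(s + 2) - 2/(s + 1)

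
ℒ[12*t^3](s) 72/s^4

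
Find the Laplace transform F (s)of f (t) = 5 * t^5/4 150/s^6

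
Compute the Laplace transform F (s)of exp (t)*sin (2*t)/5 2/ (5*( (s - 1)^2 + 4))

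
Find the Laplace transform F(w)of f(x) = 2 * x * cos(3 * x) 2 * (w^2 - 9)/(w^2 + 9)^2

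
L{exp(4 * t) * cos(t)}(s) (s - 4)/((s - 4)^2 + 1)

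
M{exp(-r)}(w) gamma(w)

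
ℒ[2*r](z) 2/z^2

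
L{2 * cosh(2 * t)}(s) 2 * s/(s^2 - 4)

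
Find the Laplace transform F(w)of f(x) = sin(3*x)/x atan(3/w)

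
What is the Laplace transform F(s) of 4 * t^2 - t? 8/s^3 - 1/s^2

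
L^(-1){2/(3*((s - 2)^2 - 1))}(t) 2*exp(2*t)*sinh(t)/3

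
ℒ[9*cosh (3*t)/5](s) 9*s/ (5*(s^2 - 9))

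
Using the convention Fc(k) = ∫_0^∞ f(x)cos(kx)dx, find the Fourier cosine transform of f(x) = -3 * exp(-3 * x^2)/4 -sqrt(3) * sqrt(pi) * exp(-k^2/12)/8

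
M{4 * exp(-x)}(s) 4 * gamma(s)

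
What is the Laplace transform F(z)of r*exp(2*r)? (z - 2)^(-2)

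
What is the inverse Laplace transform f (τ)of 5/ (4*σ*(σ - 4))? 5*exp (2*τ)*sinh (2*τ)/8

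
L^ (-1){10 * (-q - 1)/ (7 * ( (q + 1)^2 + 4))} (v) -10 * exp (-v) * cos (2 * v)/7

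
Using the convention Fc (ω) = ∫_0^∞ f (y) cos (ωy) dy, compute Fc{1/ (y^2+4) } pi*exp (-2*ω) /4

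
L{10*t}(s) 10/s^2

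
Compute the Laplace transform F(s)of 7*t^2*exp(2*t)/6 7/(3*(s - 2)^3)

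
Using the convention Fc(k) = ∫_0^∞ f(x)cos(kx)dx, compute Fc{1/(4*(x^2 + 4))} pi*exp(-2*k)/16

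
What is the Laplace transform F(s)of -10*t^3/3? -20/s^4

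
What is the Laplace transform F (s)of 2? 2/s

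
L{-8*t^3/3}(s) -16/s^4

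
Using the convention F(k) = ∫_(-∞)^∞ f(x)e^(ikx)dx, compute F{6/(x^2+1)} 6*pi*exp(-Abs(k))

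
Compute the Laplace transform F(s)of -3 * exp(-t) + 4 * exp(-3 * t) 4/(s + 3) - 3/(s + 1)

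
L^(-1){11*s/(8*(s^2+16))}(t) 11*cos(4*t)/8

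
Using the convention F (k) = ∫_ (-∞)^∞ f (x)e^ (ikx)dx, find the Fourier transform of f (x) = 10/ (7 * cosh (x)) 10 * pi/ (7 * cosh (pi * k/2))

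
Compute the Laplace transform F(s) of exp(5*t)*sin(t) 1/((s - 5) ^2 + 1) 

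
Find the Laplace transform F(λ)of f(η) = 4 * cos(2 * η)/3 4 * λ/(3 * (λ^2 + 4))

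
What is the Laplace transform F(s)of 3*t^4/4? 18/s^5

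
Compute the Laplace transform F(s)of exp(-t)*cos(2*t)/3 (s + 1)/(3*((s + 1)^2 + 4))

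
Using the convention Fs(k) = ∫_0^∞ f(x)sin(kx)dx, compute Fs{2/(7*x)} pi/7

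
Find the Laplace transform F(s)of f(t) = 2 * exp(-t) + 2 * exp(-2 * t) 2/(s + 2) + 2/(s + 1)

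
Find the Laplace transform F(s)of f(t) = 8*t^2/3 16/(3*s^3)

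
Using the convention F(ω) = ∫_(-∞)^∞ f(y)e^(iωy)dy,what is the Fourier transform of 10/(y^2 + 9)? 10*pi*exp(-3*Abs(ω))/3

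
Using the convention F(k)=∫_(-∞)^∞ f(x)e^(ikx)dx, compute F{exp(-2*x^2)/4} sqrt(2)*sqrt(pi)*exp(-k^2/8)/8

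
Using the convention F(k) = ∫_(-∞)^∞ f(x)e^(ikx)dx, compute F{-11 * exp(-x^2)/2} -11 * sqrt(pi) * exp(-k^2/4)/2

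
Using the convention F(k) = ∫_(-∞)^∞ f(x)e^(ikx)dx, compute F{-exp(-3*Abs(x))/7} -6/(7*k^2+63)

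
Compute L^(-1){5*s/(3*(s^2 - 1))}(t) 5*cosh(t)/3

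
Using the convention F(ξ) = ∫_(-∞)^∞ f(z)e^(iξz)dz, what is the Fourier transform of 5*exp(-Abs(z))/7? 10/(7*(ξ^2+1))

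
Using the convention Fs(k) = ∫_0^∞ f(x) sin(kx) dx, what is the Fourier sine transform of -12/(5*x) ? -6*pi/5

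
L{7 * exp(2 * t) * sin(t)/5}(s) 7/(5 * ((s - 2)^2+1))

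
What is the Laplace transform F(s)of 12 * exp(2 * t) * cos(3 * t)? 12 * (s - 2)/((s - 2)^2 + 9)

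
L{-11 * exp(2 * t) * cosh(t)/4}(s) 11 * (2 - s)/(4 * ((s - 2)^2 - 1))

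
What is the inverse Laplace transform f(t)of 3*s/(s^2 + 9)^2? t*sin(3*t)/2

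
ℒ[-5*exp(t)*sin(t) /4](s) -5/(4*(s - 1) ^2 + 4) 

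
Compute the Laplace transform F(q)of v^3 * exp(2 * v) 6/(q - 2)^4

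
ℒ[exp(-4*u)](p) 1/(p + 4)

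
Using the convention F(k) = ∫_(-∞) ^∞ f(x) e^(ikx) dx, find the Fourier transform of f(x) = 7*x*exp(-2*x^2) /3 7*sqrt(2)*I*sqrt(pi)*k*exp(-k^2/8) /24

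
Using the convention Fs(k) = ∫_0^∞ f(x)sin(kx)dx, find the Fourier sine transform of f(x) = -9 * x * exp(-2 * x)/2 -18 * k/(k^2+4)^2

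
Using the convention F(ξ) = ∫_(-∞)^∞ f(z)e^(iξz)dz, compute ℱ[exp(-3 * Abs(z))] 6/(ξ^2 + 9)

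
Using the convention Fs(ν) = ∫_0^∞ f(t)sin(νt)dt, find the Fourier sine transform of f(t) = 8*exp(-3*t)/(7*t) 8*atan(ν/3)/7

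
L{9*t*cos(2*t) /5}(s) 9*(s^2-4) /(5*(s^2 + 4) ^2) 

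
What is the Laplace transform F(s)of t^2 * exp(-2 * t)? 2/(s + 2)^3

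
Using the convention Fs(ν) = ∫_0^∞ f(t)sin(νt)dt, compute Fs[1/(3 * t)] pi/6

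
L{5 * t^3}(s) 30/s^4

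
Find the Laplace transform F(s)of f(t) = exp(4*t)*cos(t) (s - 4)/((s - 4)^2 + 1)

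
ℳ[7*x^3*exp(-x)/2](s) 7*gamma(s + 3)/2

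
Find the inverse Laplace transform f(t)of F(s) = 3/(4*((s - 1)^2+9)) exp(t)*sin(3*t)/4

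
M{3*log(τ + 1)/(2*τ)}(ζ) -3*pi*csc(pi*ζ)/(2*ζ - 2)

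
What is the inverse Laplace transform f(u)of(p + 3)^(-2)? u * exp(-3 * u)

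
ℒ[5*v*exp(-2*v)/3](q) 5/(3*(q+2)^2)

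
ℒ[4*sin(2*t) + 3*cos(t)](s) 3*s/(s^2 + 1) + 8/(s^2 + 4) 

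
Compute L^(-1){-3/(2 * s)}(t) -3/2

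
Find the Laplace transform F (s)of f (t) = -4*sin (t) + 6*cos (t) 6*s/ (s^2 + 1) - 4/ (s^2 + 1)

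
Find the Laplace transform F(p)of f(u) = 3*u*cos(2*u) 3*(p^2 - 4)/(p^2+4)^2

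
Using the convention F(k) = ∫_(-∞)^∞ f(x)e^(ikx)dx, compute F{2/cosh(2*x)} pi/cosh(pi*k/4)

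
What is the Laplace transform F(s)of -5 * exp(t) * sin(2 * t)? -10/((s - 1)^2 + 4)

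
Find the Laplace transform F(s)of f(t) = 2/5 2/(5*s)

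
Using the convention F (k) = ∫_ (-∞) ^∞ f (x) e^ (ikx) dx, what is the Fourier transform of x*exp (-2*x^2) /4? sqrt (2)*I*sqrt (pi)*k*exp (-k^2/8) /32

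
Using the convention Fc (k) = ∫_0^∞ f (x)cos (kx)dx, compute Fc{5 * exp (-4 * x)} 20/ (k^2 + 16)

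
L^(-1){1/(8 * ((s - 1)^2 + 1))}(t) exp(t) * sin(t)/8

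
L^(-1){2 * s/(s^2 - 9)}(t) 2 * cosh(3 * t)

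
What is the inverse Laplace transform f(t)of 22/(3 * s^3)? 11 * t^2/3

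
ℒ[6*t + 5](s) 6/s^2 + 5/s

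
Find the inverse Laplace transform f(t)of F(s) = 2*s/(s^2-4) 2*cosh(2*t)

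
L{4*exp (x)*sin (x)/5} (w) 4/ (5*( (w - 1)^2 + 1))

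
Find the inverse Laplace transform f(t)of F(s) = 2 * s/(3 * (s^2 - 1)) 2 * cosh(t)/3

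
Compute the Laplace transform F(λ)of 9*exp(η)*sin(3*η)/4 27/(4*((λ - 1)^2+9))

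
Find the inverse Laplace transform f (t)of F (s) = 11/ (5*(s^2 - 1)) 11*sinh (t)/5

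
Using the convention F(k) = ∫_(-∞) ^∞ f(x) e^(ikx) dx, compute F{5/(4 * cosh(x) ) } 5 * pi/(4 * cosh(pi * k/2) ) 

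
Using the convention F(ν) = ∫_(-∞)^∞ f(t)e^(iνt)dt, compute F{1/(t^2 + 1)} pi * exp(-Abs(ν))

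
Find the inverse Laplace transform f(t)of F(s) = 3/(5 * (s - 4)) 3 * exp(4 * t)/5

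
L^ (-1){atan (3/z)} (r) sin (3*r)/r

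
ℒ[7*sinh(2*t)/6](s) 7/(3*(s^2 - 4))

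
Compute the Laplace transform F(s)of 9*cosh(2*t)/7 9*s/(7*(s^2 - 4))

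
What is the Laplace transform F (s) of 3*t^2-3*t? 6/s^3-3/s^2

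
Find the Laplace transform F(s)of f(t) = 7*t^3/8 21/(4*s^4)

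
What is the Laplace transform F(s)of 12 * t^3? 72/s^4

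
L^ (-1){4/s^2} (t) 4 * t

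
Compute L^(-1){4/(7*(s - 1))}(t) 4*exp(t)/7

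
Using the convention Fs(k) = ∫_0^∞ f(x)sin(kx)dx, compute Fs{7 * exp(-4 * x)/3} 7 * k/(3 * (k^2+16))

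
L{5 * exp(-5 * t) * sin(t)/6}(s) 5/(6 * ((s + 5)^2 + 1))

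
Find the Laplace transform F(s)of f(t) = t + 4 4/s + s^(-2)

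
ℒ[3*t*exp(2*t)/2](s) 3/(2*(s - 2)^2)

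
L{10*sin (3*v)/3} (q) 10/ (q^2 + 9)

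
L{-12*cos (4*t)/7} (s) -12*s/ (7*s^2 + 112)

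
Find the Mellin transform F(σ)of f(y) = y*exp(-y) gamma(σ + 1)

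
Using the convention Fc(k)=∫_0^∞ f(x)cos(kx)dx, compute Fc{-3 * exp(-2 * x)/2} -3/(k^2 + 4)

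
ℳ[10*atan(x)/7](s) -5*pi*sec(pi*s/2)/(7*s)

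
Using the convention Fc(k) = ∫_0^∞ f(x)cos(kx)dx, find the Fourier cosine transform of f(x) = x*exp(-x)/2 (1 - k^2)/(2*(k^2 + 1)^2)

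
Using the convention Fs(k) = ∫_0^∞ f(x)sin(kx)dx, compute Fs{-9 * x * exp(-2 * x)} -36 * k/(k^2 + 4)^2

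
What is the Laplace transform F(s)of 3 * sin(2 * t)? 6/(s^2+4)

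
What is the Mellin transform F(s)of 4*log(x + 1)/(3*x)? -4*pi*csc(pi*s)/(3*s - 3)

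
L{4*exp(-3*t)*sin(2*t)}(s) 8/((s + 3)^2 + 4)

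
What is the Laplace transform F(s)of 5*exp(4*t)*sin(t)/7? 5/(7*((s - 4)^2 + 1))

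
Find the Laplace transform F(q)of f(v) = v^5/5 24/q^6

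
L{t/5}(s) 1/(5*s^2)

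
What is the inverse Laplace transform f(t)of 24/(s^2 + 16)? 6*sin(4*t)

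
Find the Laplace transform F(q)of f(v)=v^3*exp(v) 6/(q - 1)^4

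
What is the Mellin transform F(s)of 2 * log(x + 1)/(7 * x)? -2 * pi * csc(pi * s)/(7 * s - 7)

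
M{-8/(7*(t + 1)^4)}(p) 4*pi*(p - 3)*(p - 2)*(p - 1)/(21*sin(pi*p))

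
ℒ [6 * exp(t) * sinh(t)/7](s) 6/(7 * s * (s - 2))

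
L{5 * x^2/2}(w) 5/w^3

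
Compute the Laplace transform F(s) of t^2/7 2/(7 * s^3) 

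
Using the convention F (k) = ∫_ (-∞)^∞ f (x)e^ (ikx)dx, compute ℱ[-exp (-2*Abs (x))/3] -4/ (3*k^2 + 12)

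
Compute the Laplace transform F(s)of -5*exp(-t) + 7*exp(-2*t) 7/(s + 2) - 5/(s + 1)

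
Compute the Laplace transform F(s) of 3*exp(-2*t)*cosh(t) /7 3*(s + 2) /(7*((s + 2) ^2-1) ) 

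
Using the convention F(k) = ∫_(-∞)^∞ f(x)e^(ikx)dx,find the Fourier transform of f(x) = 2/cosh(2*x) pi/cosh(pi*k/4)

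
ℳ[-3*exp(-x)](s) -3*gamma(s)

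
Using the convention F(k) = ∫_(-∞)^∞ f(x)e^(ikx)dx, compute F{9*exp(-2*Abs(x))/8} 9/(2*(k^2 + 4))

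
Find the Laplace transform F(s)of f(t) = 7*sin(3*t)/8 21/(8*(s^2 + 9))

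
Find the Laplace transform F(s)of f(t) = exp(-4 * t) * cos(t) (s + 4)/((s + 4)^2 + 1)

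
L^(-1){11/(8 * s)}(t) 11/8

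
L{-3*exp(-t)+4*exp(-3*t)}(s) 4/(s+3)-3/(s+1)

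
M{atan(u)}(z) -pi*sec(pi*z/2)/(2*z)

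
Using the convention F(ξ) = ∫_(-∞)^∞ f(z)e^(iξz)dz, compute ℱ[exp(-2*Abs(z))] 4/(ξ^2 + 4)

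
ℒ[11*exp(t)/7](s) 11/(7*(s - 1))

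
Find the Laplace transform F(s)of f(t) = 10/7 10/(7*s)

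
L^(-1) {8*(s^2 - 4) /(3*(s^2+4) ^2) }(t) 8*t*cos(2*t) /3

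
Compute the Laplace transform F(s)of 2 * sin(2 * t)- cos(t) 4/(s^2 + 4)- s/(s^2 + 1)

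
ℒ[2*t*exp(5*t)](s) 2/(s - 5)^2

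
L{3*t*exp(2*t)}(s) 3/(s - 2)^2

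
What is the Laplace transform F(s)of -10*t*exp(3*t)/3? -10/(3*(s - 3)^2)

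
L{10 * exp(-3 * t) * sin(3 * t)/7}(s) 30/(7 * ((s + 3)^2 + 9))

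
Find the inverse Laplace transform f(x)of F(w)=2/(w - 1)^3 x^2*exp(x)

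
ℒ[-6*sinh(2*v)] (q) -12/(q^2 - 4)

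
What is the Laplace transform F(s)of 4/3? 4/(3*s)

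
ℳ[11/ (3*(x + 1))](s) 11*pi*csc (pi*s)/3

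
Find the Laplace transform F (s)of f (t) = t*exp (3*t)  (s - 3)^ (-2)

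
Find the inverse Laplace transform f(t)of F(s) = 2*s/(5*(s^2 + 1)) 2*cos(t)/5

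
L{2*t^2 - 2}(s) 4/s^3 - 2/s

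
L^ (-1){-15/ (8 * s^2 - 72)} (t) -5 * sinh (3 * t)/8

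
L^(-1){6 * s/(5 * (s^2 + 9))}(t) 6 * cos(3 * t)/5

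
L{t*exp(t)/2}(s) 1/(2*(s - 1)^2)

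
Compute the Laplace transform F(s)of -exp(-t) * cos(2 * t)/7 (-s - 1)/(7 * ((s + 1)^2 + 4))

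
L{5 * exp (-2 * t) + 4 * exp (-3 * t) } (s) 5/ (s + 2) + 4/ (s + 3) 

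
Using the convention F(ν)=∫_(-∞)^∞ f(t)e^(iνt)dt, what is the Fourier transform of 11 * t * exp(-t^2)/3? 11 * I * sqrt(pi) * ν * exp(-ν^2/4)/6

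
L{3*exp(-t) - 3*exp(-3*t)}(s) 3/(s + 1) - 3/(s + 3)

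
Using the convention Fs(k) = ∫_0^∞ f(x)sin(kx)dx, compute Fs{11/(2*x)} 11*pi/4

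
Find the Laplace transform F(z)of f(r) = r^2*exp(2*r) 2/(z - 2)^3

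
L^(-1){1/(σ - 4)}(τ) exp(4*τ)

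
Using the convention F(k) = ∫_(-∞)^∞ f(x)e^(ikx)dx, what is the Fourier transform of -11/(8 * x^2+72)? -11 * pi * exp(-3 * Abs(k))/24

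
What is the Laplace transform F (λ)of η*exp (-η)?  (λ+1)^ (-2)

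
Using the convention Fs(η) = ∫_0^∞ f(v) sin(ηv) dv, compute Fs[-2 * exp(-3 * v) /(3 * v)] -2 * atan(η/3) /3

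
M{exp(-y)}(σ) gamma(σ)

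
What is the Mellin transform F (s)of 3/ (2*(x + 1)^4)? gamma (s)*gamma (4 - s)/4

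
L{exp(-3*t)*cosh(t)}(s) (s + 3)/((s + 3)^2-1)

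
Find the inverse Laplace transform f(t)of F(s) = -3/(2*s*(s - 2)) -3*exp(t)*sinh(t)/2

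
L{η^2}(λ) 2/λ^3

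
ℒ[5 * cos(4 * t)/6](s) 5 * s/(6 * (s^2 + 16))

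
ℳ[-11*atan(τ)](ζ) 11*pi*sec(pi*ζ/2)/(2*ζ)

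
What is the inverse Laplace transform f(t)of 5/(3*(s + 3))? 5*exp(-3*t)/3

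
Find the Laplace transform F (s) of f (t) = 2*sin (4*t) 8/ (s^2 + 16) 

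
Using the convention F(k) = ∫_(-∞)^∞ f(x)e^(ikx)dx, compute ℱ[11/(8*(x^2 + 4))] 11*pi*exp(-2*Abs(k))/16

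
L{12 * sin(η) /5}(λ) 12/(5 * (λ^2+1) ) 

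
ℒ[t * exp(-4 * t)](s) (s + 4)^(-2)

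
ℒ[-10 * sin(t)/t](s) -10 * atan(1/s)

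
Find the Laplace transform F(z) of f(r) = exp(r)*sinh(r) 1/(z*(z - 2) ) 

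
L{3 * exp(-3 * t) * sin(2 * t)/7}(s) 6/(7 * ((s + 3)^2 + 4))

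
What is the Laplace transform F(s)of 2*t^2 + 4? 4/s^3 + 4/s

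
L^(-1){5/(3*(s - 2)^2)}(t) 5*t*exp(2*t)/3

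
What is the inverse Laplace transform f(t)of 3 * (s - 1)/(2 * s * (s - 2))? 3 * exp(t) * cosh(t)/2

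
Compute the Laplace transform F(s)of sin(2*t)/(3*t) atan(2/s)/3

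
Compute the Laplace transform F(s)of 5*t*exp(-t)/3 5/(3*(s + 1)^2)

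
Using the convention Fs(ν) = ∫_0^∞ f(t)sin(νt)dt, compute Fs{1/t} pi/2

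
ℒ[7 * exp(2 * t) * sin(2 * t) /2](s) 7/((s - 2) ^2 + 4) 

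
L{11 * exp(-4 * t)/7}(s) 11/(7 * (s + 4))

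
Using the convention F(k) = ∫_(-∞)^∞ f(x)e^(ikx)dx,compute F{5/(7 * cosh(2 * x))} 5 * pi/(14 * cosh(pi * k/4))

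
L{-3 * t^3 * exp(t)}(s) -18/(s - 1)^4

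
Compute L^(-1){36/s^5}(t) 3 * t^4/2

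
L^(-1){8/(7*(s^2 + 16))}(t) 2*sin(4*t)/7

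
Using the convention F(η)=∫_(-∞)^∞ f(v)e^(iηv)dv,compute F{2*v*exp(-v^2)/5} I*sqrt(pi)*η*exp(-η^2/4)/5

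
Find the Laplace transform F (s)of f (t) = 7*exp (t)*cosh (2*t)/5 7*(s - 1)/ (5*( (s - 1)^2 - 4))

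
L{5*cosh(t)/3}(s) 5*s/(3*(s^2 - 1))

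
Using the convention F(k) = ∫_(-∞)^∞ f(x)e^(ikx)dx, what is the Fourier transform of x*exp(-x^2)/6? I*sqrt(pi)*k*exp(-k^2/4)/12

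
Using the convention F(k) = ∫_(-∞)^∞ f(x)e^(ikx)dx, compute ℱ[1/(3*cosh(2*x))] pi/(6*cosh(pi*k/4))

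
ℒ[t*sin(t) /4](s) s/(2*(s^2 + 1) ^2) 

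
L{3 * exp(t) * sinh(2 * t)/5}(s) 6/(5 * ((s - 1)^2 - 4))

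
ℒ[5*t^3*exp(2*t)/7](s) 30/(7*(s - 2)^4)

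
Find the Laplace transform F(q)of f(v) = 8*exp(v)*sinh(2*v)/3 16/(3*((q - 1)^2 - 4))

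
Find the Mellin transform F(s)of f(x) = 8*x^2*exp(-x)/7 8*gamma(s + 2)/7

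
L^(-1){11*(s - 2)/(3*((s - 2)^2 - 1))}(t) 11*exp(2*t)*cosh(t)/3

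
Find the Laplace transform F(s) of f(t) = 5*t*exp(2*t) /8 5/(8*(s - 2) ^2) 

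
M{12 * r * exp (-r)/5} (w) 12 * gamma (w + 1)/5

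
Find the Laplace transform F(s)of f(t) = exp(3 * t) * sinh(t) 1/((s - 3)^2-1)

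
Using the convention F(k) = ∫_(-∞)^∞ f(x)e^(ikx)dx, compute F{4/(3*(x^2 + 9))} 4*pi*exp(-3*Abs(k))/9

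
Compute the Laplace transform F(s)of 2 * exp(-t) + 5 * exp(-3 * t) 2/(s + 1) + 5/(s + 3)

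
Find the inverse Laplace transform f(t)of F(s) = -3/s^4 -t^3/2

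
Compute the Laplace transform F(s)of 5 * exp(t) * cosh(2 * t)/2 5 * (s - 1)/(2 * ((s - 1)^2-4))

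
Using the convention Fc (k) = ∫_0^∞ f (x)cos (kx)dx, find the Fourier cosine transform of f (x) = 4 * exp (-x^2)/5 2 * sqrt (pi) * exp (-k^2/4)/5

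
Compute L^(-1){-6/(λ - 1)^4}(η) -η^3 * exp(η)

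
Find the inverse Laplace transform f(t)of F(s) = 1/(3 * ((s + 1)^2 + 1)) exp(-t) * sin(t)/3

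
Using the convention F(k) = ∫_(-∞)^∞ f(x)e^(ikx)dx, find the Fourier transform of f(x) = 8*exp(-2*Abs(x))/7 32/(7*(k^2 + 4))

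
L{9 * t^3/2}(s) 27/s^4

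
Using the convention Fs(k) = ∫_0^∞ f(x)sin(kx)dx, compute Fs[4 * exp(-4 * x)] 4 * k/(k^2 + 16)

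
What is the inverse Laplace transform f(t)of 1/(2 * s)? 1/2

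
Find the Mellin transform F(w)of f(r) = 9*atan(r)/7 -9*pi*sec(pi*w/2)/(14*w)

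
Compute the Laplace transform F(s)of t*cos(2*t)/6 (s^2-4)/(6*(s^2 + 4)^2)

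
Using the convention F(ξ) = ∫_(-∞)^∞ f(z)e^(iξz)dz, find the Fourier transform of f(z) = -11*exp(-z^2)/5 -11*sqrt(pi)*exp(-ξ^2/4)/5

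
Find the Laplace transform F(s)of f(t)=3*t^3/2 9/s^4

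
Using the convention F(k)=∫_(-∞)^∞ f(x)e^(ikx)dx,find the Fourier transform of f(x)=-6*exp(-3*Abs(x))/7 -36/(7*k^2 + 63)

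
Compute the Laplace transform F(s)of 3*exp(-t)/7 3/(7*(s+1))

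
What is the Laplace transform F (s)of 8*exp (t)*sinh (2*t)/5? 16/ (5*( (s - 1)^2-4))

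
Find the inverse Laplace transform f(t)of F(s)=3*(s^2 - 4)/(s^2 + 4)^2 3*t*cos(2*t)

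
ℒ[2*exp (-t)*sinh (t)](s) 2/ (s*(s + 2))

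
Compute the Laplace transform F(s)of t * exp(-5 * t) (s + 5)^(-2)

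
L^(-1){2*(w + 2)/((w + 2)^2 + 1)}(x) 2*exp(-2*x)*cos(x)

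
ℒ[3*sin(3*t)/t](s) 3*atan(3/s)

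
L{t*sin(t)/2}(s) s/(s^2 + 1)^2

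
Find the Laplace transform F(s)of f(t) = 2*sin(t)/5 2/(5*(s^2 + 1))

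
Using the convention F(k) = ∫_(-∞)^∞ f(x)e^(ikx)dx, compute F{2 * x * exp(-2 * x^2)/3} sqrt(2) * I * sqrt(pi) * k * exp(-k^2/8)/12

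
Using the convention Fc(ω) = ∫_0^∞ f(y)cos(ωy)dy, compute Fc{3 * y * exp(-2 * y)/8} 3 * (4 - ω^2)/(8 * (ω^2 + 4)^2)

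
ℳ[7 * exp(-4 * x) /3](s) 7 * gamma(s) /(3 * 4^s) 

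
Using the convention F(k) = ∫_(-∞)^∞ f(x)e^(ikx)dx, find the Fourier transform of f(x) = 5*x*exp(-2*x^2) 5*sqrt(2)*I*sqrt(pi)*k*exp(-k^2/8)/8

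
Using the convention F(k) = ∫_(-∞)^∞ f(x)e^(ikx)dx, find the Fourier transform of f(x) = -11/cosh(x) -11*pi/cosh(pi*k/2)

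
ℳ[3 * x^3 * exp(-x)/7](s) 3 * gamma(s + 3)/7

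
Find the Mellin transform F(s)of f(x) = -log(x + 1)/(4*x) pi*csc(pi*s)/(4*(s - 1))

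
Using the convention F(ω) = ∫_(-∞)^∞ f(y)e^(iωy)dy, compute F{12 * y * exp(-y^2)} 6 * I * sqrt(pi) * ω * exp(-ω^2/4)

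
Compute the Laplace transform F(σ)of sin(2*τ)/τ atan(2/σ)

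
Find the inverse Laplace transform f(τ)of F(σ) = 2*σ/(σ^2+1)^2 τ*sin(τ)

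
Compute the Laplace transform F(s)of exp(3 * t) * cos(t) (s - 3)/((s - 3)^2 + 1)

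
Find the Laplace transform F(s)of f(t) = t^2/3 2/(3*s^3)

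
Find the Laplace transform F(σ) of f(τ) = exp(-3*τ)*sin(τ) 1/((σ + 3) ^2 + 1) 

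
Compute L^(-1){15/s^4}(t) 5*t^3/2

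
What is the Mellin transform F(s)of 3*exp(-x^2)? 3*gamma(s/2)/2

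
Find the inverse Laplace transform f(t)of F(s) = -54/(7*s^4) -9*t^3/7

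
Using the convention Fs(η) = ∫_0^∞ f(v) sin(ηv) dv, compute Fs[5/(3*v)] 5*pi/6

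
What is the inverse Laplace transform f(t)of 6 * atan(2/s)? 6 * sin(2 * t)/t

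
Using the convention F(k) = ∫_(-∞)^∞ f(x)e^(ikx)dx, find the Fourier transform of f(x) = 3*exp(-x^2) 3*sqrt(pi)*exp(-k^2/4)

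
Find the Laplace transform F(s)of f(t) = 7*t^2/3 14/(3*s^3)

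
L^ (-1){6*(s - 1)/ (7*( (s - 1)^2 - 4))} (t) 6*exp (t)*cosh (2*t)/7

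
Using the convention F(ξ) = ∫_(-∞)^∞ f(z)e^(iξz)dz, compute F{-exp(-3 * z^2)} -sqrt(3) * sqrt(pi) * exp(-ξ^2/12)/3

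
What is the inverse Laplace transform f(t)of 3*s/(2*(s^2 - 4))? 3*cosh(2*t)/2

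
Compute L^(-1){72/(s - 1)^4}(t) 12 * t^3 * exp(t)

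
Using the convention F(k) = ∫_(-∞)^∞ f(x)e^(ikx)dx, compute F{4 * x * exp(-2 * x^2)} sqrt(2) * I * sqrt(pi) * k * exp(-k^2/8)/2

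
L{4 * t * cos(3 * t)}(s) 4 * (s^2 - 9)/(s^2 + 9)^2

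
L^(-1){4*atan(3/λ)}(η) 4*sin(3*η)/η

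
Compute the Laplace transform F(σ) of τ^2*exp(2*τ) 2/(σ - 2) ^3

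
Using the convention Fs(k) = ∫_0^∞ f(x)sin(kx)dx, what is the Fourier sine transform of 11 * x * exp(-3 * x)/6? 11 * k/(k^2 + 9)^2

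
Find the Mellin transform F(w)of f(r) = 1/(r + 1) pi*csc(pi*w)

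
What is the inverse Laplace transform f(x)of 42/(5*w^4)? 7*x^3/5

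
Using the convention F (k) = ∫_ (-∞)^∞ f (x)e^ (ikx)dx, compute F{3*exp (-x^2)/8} 3*sqrt (pi)*exp (-k^2/4)/8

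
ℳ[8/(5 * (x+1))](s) 8 * pi * csc(pi * s)/5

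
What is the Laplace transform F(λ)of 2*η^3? 12/λ^4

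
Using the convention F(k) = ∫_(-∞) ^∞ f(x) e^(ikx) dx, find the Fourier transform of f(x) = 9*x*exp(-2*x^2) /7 9*sqrt(2)*I*sqrt(pi)*k*exp(-k^2/8) /56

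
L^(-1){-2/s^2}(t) -2*t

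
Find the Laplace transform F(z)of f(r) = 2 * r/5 2/(5 * z^2)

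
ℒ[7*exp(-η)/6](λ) 7/(6*(λ + 1))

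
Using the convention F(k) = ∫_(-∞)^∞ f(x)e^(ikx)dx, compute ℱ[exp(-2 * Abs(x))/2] 2/(k^2 + 4)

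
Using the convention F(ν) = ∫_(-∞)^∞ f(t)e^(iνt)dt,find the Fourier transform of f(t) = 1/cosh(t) pi/cosh(pi*ν/2)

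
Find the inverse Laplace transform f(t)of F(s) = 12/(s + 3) 12*exp(-3*t)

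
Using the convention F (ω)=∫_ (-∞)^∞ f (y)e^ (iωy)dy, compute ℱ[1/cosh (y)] pi/cosh (pi*ω/2)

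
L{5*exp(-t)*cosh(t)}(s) 5*(s+1)/(s*(s+2))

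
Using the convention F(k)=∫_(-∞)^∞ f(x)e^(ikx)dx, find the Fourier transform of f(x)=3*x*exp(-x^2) 3*I*sqrt(pi)*k*exp(-k^2/4)/2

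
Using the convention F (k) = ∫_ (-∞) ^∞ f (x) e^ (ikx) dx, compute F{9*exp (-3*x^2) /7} 3*sqrt (3)*sqrt (pi)*exp (-k^2/12) /7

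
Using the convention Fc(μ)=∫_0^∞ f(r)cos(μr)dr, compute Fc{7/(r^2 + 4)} 7*pi*exp(-2*μ)/4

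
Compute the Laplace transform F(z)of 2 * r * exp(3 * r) 2/(z - 3)^2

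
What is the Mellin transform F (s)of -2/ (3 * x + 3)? -2 * pi * csc (pi * s)/3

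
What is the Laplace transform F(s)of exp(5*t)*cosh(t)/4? (s - 5)/(4*((s - 5)^2 - 1))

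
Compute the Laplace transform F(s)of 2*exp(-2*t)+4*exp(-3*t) 2/(s+2)+4/(s+3)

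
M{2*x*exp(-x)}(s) 2*gamma(s + 1)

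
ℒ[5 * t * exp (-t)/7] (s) 5/ (7 * (s + 1)^2)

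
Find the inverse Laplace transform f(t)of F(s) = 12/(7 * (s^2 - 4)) 6 * sinh(2 * t)/7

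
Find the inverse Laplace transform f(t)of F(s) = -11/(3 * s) -11/3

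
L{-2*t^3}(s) -12/s^4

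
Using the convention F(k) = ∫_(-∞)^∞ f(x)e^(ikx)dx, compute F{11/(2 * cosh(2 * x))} 11 * pi/(4 * cosh(pi * k/4))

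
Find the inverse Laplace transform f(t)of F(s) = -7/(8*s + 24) -7*exp(-3*t)/8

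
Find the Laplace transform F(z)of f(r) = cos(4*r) z/(z^2 + 16)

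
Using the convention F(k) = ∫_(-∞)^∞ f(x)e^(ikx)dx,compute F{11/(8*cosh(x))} 11*pi/(8*cosh(pi*k/2))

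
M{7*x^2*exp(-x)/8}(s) 7*gamma(s + 2)/8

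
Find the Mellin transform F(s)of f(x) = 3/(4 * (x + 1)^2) -3 * pi * (s - 1)/(4 * sin(pi * s))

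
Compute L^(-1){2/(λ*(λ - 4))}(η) exp(2*η)*sinh(2*η)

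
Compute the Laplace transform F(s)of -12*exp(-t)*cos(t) 12*(-s - 1)/((s+1)^2+1)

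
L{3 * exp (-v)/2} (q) 3/ (2 * (q + 1))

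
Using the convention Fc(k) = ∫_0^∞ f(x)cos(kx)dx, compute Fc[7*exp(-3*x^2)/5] 7*sqrt(3)*sqrt(pi)*exp(-k^2/12)/30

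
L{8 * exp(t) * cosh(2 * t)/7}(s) 8 * (s - 1)/(7 * ((s - 1)^2 - 4))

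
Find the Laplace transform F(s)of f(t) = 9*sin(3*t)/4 27/(4*(s^2 + 9))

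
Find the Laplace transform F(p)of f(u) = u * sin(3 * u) 6 * p/(p^2 + 9)^2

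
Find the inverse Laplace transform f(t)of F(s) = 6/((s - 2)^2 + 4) 3*exp(2*t)*sin(2*t)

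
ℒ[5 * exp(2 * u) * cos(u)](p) 5 * (p - 2)/((p - 2)^2 + 1)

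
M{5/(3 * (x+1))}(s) 5 * pi * csc(pi * s)/3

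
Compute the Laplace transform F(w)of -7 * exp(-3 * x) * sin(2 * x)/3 -14/(3 * (w + 3)^2 + 12)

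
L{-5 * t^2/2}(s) -5/s^3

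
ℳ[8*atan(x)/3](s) -4*pi*sec(pi*s/2)/(3*s)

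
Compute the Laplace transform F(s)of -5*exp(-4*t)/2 -5/(2*s + 8)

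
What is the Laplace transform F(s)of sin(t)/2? 1/(2*(s^2 + 1))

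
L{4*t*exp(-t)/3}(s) 4/(3*(s + 1)^2)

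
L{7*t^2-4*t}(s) 14/s^3-4/s^2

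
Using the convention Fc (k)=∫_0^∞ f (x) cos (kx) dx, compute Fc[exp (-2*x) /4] 1/ (2*(k^2 + 4) ) 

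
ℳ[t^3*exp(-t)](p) gamma(p + 3)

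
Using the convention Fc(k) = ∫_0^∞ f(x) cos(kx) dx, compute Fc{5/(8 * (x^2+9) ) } 5 * pi * exp(-3 * k) /48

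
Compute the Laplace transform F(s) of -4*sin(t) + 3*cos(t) 3*s/(s^2 + 1) - 4/(s^2 + 1) 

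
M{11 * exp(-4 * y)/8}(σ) 11 * gamma(σ)/(8 * 2^(2 * σ))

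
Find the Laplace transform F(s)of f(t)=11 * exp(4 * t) 11/(s - 4)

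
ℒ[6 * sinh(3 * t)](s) 18/(s^2 - 9)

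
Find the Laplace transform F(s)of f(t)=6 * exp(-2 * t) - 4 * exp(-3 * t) 6/(s + 2) - 4/(s + 3)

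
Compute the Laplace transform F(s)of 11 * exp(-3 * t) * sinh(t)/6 11/(6 * ((s + 3)^2 - 1))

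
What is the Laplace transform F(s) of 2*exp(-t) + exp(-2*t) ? 2/(s + 1) + 1/(s + 2) 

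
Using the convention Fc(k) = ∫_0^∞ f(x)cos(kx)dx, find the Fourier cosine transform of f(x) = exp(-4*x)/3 4/(3*(k^2 + 16))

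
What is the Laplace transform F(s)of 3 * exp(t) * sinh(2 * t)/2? 3/((s - 1)^2 - 4)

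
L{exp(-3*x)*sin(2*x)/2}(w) 1/((w + 3)^2 + 4)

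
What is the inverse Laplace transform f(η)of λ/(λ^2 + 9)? cos(3*η)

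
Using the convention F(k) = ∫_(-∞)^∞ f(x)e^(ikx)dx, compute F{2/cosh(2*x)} pi/cosh(pi*k/4)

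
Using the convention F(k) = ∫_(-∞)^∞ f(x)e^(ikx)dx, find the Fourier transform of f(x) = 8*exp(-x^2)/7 8*sqrt(pi)*exp(-k^2/4)/7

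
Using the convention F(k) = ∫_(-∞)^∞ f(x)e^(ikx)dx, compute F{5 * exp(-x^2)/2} 5 * sqrt(pi) * exp(-k^2/4)/2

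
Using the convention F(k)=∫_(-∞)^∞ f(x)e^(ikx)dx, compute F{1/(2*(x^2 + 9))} pi*exp(-3*Abs(k))/6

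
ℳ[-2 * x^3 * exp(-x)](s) -2 * gamma(s+3)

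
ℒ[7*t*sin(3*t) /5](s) 42*s/(5*(s^2 + 9) ^2) 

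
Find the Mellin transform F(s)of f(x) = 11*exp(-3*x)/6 11*gamma(s)/(6*3^s)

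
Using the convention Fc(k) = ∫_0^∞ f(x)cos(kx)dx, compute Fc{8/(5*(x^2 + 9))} 4*pi*exp(-3*k)/15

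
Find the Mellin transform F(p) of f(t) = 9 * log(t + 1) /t -9 * pi * csc(pi * p) /(p - 1) 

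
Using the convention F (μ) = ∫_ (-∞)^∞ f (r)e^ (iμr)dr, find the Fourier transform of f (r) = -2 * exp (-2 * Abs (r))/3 -8/ (3 * μ^2 + 12)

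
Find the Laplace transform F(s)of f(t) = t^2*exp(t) 2/(s - 1)^3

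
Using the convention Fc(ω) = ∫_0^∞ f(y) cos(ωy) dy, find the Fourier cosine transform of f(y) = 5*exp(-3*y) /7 15/(7*(ω^2+9) ) 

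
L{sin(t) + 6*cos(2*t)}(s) 6*s/(s^2 + 4) + 1/(s^2 + 1)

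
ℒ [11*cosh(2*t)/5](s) 11*s/(5*(s^2 - 4))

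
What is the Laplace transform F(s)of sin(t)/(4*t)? atan(1/s)/4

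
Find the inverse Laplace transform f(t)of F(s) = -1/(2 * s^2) -t/2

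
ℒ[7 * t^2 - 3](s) 14/s^3 - 3/s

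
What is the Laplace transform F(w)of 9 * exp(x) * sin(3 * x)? 27/((w - 1)^2+9)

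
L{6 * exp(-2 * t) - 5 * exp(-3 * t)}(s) 6/(s + 2) - 5/(s + 3)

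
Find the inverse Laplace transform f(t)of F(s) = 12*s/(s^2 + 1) 12*cos(t)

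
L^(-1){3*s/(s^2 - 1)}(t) 3*cosh(t)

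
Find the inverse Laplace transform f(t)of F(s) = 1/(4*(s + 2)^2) t*exp(-2*t)/4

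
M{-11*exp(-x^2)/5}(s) -11*gamma(s/2)/10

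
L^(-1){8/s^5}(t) t^4/3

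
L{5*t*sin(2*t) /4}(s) 5*s/(s^2 + 4) ^2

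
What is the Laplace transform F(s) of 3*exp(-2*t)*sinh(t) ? 3/((s+2) ^2 - 1) 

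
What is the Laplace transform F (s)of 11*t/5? 11/ (5*s^2)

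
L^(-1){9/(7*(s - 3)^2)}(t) 9*t*exp(3*t)/7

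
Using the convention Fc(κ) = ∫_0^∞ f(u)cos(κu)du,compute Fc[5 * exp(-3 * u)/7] 15/(7 * (κ^2 + 9))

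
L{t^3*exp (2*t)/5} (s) 6/ (5*(s - 2)^4)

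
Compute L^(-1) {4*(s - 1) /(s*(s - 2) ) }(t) 4*exp(t)*cosh(t) 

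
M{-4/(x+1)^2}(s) 4*pi*(s - 1)/sin(pi*s)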